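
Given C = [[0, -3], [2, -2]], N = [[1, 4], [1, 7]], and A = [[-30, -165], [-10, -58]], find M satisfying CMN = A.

M = C⁻¹AN⁻¹ (apply C⁻¹ on the left and N⁻¹ on the right).
det C = 6; the adjugate gives C⁻¹ = [[-1/3, 1/2], [-1/3, 0]].
N has determinant 3; N⁻¹ = [[7/3, -4/3], [-1/3, 1/3]].
C⁻¹A = [[5, 26], [10, 55]].
M = (C⁻¹A)N⁻¹ = [[3, 2], [5, 5]].

M = [[3, 2], [5, 5]]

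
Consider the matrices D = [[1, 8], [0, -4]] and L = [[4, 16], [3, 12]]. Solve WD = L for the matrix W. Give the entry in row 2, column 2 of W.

3

Right-multiplying both sides by D⁻¹ gives W = LD⁻¹.
D has determinant -4; D⁻¹ = [[1, 2], [0, -1/4]].
W = LD⁻¹ = [[4, 16], [3, 12]] · [[1, 2], [0, -1/4]] = [[4, 4], [3, 3]].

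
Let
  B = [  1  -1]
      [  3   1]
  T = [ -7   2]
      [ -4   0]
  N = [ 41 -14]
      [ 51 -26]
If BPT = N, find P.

P = [[-5, 3], [2, 1]]

P = B⁻¹NT⁻¹ (apply B⁻¹ on the left and T⁻¹ on the right).
det B = 4; the adjugate gives B⁻¹ = [[1/4, 1/4], [-3/4, 1/4]].
T has determinant 8; T⁻¹ = [[0, -1/4], [1/2, -7/8]].
B⁻¹N = [[23, -10], [-18, 4]].
P = (B⁻¹N)T⁻¹ = [[-5, 3], [2, 1]].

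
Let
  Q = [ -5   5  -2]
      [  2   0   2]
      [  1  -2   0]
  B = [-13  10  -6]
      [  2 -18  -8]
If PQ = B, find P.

Right-multiplying both sides by Q⁻¹ gives P = BQ⁻¹.
det Q = -2; the adjugate gives Q⁻¹ = [[-2, -2, -5], [-1, -1, -3], [2, 5/2, 5]].
P = BQ⁻¹ = [[-13, 10, -6], [2, -18, -8]] · [[-2, -2, -5], [-1, -1, -3], [2, 5/2, 5]] = [[4, 1, 5], [-2, -6, 4]].

P = [[4, 1, 5], [-2, -6, 4]]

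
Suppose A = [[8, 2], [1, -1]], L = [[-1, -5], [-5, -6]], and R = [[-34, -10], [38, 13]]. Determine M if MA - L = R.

M = [[-5, 5], [4, 1]]

MA = R + L = [[-35, -15], [33, 7]].
A is on the right of M, so right-multiply by A⁻¹: M = (R + L)A⁻¹.
det A = -10; the adjugate gives A⁻¹ = [[1/10, 1/5], [1/10, -4/5]].
M = (R + L)A⁻¹ = [[-5, 5], [4, 1]].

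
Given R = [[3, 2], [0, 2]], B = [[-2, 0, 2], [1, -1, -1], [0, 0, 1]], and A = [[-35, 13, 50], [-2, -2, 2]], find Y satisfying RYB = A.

Y = [[3, -5, 5], [1, 1, 0]]

Y = R⁻¹AB⁻¹ (apply R⁻¹ on the left and B⁻¹ on the right).
R has determinant 6; R⁻¹ = [[1/3, -1/3], [0, 1/2]].
B has determinant 2; B⁻¹ = [[-1/2, 0, 1], [-1/2, -1, 0], [0, 0, 1]].
R⁻¹A = [[-11, 5, 16], [-1, -1, 1]].
Y = (R⁻¹A)B⁻¹ = [[3, -5, 5], [1, 1, 0]].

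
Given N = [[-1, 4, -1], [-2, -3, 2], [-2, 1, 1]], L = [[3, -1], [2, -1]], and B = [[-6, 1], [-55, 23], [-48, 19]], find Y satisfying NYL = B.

Y = [[3, 2], [-1, 0], [-3, -5]]

Y = N⁻¹BL⁻¹ (apply N⁻¹ on the left and L⁻¹ on the right).
N has determinant 5; N⁻¹ = [[-1, -1, 1], [-2/5, -3/5, 4/5], [-8/5, -7/5, 11/5]].
det L = -1; the adjugate gives L⁻¹ = [[1, -1], [2, -3]].
N⁻¹B = [[13, -5], [-3, 1], [-19, 8]].
Y = (N⁻¹B)L⁻¹ = [[3, 2], [-1, 0], [-3, -5]].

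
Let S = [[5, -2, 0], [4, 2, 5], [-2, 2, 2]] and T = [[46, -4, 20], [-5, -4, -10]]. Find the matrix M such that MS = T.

M = [[6, 4, 0], [-3, 0, -5]]

S is on the right of M, so right-multiply by S⁻¹: M = TS⁻¹.
det S = 6; the adjugate gives S⁻¹ = [[-1, 2/3, -5/3], [-3, 5/3, -25/6], [2, -1, 3]].
M = TS⁻¹ = [[46, -4, 20], [-5, -4, -10]] · [[-1, 2/3, -5/3], [-3, 5/3, -25/6], [2, -1, 3]] = [[6, 4, 0], [-3, 0, -5]].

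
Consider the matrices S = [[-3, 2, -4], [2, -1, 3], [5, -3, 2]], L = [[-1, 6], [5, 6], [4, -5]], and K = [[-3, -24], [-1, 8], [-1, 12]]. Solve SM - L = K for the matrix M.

M = [[2, 0], [3, 1], [1, 5]]

SM = K + L = [[-4, -18], [4, 14], [3, 7]].
S is on the left of M, so left-multiply by S⁻¹: M = S⁻¹(K + L).
det S = 5; the adjugate gives S⁻¹ = [[7/5, 8/5, 2/5], [11/5, 14/5, 1/5], [-1/5, 1/5, -1/5]].
M = S⁻¹(K + L) = [[2, 0], [3, 1], [1, 5]].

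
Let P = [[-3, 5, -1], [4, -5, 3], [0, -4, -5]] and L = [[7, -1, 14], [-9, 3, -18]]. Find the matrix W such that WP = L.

Since P sits to the right of W, W = LP⁻¹.
det P = 5, so P⁻¹ = [[37/5, 29/5, 2], [4, 3, 1], [-16/5, -12/5, -1]].
W = LP⁻¹ = [[7, -1, 14], [-9, 3, -18]] · [[37/5, 29/5, 2], [4, 3, 1], [-16/5, -12/5, -1]] = [[3, 4, -1], [3, 0, 3]].

W = [[3, 4, -1], [3, 0, 3]]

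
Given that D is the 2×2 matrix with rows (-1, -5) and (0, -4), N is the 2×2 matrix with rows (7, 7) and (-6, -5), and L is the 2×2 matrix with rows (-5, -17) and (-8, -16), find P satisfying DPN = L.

P = [[1, 2], [2, 2]]

P = D⁻¹LN⁻¹ (apply D⁻¹ on the left and N⁻¹ on the right).
D has determinant 4; D⁻¹ = [[-1, 5/4], [0, -1/4]].
det N = 7; the adjugate gives N⁻¹ = [[-5/7, -1], [6/7, 1]].
D⁻¹L = [[-5, -3], [2, 4]].
P = (D⁻¹L)N⁻¹ = [[1, 2], [2, 2]].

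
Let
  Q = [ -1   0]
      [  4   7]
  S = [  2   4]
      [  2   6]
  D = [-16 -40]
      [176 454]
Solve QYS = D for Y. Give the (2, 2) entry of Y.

5

Left-multiply by Q⁻¹ and right-multiply by S⁻¹: Y = Q⁻¹DS⁻¹.
det Q = -7; the adjugate gives Q⁻¹ = [[-1, 0], [4/7, 1/7]].
S has determinant 4; S⁻¹ = [[3/2, -1], [-1/2, 1/2]].
Q⁻¹D = [[16, 40], [16, 42]].
Y = (Q⁻¹D)S⁻¹ = [[4, 4], [3, 5]].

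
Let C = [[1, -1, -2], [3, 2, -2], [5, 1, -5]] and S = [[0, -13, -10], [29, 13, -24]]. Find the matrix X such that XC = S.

X = [[5, -5, 2], [1, 6, 2]]

C is on the right of X, so right-multiply by C⁻¹: X = SC⁻¹.
det C = 1; the adjugate gives C⁻¹ = [[-8, -7, 6], [5, 5, -4], [-7, -6, 5]].
X = SC⁻¹ = [[0, -13, -10], [29, 13, -24]] · [[-8, -7, 6], [5, 5, -4], [-7, -6, 5]] = [[5, -5, 2], [1, 6, 2]].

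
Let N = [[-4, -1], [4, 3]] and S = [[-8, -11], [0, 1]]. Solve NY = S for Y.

Since N multiplies Y on the left, Y = N⁻¹S.
det N = -8; the adjugate gives N⁻¹ = [[-3/8, -1/8], [1/2, 1/2]].
Y = N⁻¹S = [[-3/8, -1/8], [1/2, 1/2]] · [[-8, -11], [0, 1]] = [[3, 4], [-4, -5]].

Y = [[3, 4], [-4, -5]]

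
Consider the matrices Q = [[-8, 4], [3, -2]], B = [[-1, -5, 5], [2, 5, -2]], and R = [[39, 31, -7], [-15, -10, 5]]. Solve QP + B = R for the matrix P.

QP = R − B = [[40, 36, -12], [-17, -15, 7]].
Q is on the left of P, so left-multiply by Q⁻¹: P = Q⁻¹(R − B).
det Q = 4; the adjugate gives Q⁻¹ = [[-1/2, -1], [-3/4, -2]].
P = Q⁻¹(R − B) = [[-3, -3, -1], [4, 3, -5]].

P = [[-3, -3, -1], [4, 3, -5]]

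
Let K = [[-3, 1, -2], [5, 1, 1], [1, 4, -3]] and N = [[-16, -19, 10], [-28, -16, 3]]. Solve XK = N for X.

X = [[2, -1, -5], [3, -3, -4]]

Right-multiplying both sides by K⁻¹ gives X = NK⁻¹.
K has determinant -1; K⁻¹ = [[7, 5, -3], [-16, -11, 7], [-19, -13, 8]].
X = NK⁻¹ = [[-16, -19, 10], [-28, -16, 3]] · [[7, 5, -3], [-16, -11, 7], [-19, -13, 8]] = [[2, -1, -5], [3, -3, -4]].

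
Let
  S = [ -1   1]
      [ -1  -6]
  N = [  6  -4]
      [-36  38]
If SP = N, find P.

P = [[0, -2], [6, -6]]

S is on the left of P, so left-multiply by S⁻¹: P = S⁻¹N.
S has determinant 7; S⁻¹ = [[-6/7, -1/7], [1/7, -1/7]].
P = S⁻¹N = [[-6/7, -1/7], [1/7, -1/7]] · [[6, -4], [-36, 38]] = [[0, -2], [6, -6]].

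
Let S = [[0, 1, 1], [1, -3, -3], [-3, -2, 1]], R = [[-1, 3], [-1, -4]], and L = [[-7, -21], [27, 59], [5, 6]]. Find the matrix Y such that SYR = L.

Y = [[-4, -2], [5, 5], [-4, 1]]

Left-multiply by S⁻¹ and right-multiply by R⁻¹: Y = S⁻¹LR⁻¹.
det S = -3, so S⁻¹ = [[3, 1, 0], [-8/3, -1, -1/3], [11/3, 1, 1/3]].
det R = 7, so R⁻¹ = [[-4/7, -3/7], [1/7, -1/7]].
S⁻¹L = [[6, -4], [-10, -5], [3, -16]].
Y = (S⁻¹L)R⁻¹ = [[-4, -2], [5, 5], [-4, 1]].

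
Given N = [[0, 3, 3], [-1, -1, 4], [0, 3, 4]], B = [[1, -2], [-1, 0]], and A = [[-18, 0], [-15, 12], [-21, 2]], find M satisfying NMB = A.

M = [[1, -5], [1, 4], [-1, 2]]

Isolating M: multiply by N⁻¹ from the left and B⁻¹ from the right, so M = N⁻¹AB⁻¹.
det N = 3, so N⁻¹ = [[-16/3, -1, 5], [4/3, 0, -1], [-1, 0, 1]].
det B = -2, so B⁻¹ = [[0, -1], [-1/2, -1/2]].
N⁻¹A = [[6, -2], [-3, -2], [-3, 2]].
M = (N⁻¹A)B⁻¹ = [[1, -5], [1, 4], [-1, 2]].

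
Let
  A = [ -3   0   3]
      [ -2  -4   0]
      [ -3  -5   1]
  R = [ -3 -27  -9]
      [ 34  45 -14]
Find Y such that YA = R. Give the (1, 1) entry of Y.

-4

Since A sits to the right of Y, Y = RA⁻¹.
det A = 6, so A⁻¹ = [[-2/3, -5/2, 2], [1/3, 1, -1], [-1/3, -5/2, 2]].
Y = RA⁻¹ = [[-3, -27, -9], [34, 45, -14]] · [[-2/3, -5/2, 2], [1/3, 1, -1], [-1/3, -5/2, 2]] = [[-4, 3, 3], [-3, -5, -5]].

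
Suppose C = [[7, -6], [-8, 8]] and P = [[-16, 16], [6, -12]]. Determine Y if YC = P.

Right-multiplying both sides by C⁻¹ gives Y = PC⁻¹.
det C = 8; the adjugate gives C⁻¹ = [[1, 3/4], [1, 7/8]].
Y = PC⁻¹ = [[-16, 16], [6, -12]] · [[1, 3/4], [1, 7/8]] = [[0, 2], [-6, -6]].

Y = [[0, 2], [-6, -6]]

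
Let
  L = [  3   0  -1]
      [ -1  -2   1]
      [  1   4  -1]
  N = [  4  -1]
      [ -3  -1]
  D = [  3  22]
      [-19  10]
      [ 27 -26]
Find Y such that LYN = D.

Y = L⁻¹DN⁻¹ (apply L⁻¹ on the left and N⁻¹ on the right).
det L = -4; the adjugate gives L⁻¹ = [[1/2, 1, 1/2], [0, 1/2, 1/2], [1/2, 3, 3/2]].
N has determinant -7; N⁻¹ = [[1/7, -1/7], [-3/7, -4/7]].
L⁻¹D = [[-4, 8], [4, -8], [-15, 2]].
Y = (L⁻¹D)N⁻¹ = [[-4, -4], [4, 4], [-3, 1]].

Y = [[-4, -4], [4, 4], [-3, 1]]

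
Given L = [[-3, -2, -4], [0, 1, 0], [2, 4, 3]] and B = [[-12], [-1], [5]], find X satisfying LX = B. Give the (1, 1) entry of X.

L is on the left of X, so left-multiply by L⁻¹: X = L⁻¹B.
L has determinant -1; L⁻¹ = [[-3, 10, -4], [0, 1, 0], [2, -8, 3]].
X = L⁻¹B = [[-3, 10, -4], [0, 1, 0], [2, -8, 3]] · [[-12], [-1], [5]] = [[6], [-1], [-1]].

6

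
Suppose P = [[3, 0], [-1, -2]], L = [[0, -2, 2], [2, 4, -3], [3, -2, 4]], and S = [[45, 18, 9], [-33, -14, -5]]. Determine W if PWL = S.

W = [[0, 3, 3], [3, 3, 1]]

W = P⁻¹SL⁻¹ (apply P⁻¹ on the left and L⁻¹ on the right).
det P = -6, so P⁻¹ = [[1/3, 0], [-1/6, -1/2]].
L has determinant 2; L⁻¹ = [[5, 2, -1], [-17/2, -3, 2], [-8, -3, 2]].
P⁻¹S = [[15, 6, 3], [9, 4, 1]].
W = (P⁻¹S)L⁻¹ = [[0, 3, 3], [3, 3, 1]].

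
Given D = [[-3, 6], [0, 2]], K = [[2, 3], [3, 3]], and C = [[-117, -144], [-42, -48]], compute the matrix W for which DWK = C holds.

W = [[3, -3], [-3, -5]]

Left-multiply by D⁻¹ and right-multiply by K⁻¹: W = D⁻¹CK⁻¹.
D has determinant -6; D⁻¹ = [[-1/3, 1], [0, 1/2]].
det K = -3; the adjugate gives K⁻¹ = [[-1, 1], [1, -2/3]].
D⁻¹C = [[-3, 0], [-21, -24]].
W = (D⁻¹C)K⁻¹ = [[3, -3], [-3, -5]].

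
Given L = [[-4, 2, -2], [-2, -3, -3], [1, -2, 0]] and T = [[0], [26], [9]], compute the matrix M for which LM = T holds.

M = [[-1], [-5], [-3]]

Left-multiplying both sides by L⁻¹ gives M = L⁻¹T.
L has determinant 4; L⁻¹ = [[-3/2, 1, -3], [-3/4, 1/2, -2], [7/4, -3/2, 4]].
M = L⁻¹T = [[-3/2, 1, -3], [-3/4, 1/2, -2], [7/4, -3/2, 4]] · [[0], [26], [9]] = [[-1], [-5], [-3]].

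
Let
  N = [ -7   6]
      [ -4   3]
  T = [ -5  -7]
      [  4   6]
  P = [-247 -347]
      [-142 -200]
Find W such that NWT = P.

Isolating W: multiply by N⁻¹ from the left and T⁻¹ from the right, so W = N⁻¹PT⁻¹.
det N = 3, so N⁻¹ = [[1, -2], [4/3, -7/3]].
det T = -2; the adjugate gives T⁻¹ = [[-3, -7/2], [2, 5/2]].
N⁻¹P = [[37, 53], [2, 4]].
W = (N⁻¹P)T⁻¹ = [[-5, 3], [2, 3]].

W = [[-5, 3], [2, 3]]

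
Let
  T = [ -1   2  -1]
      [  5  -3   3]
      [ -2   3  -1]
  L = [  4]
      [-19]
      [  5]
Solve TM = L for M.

M = [[-2], [-1], [-4]]

T is on the left of M, so left-multiply by T⁻¹: M = T⁻¹L.
T has determinant -5; T⁻¹ = [[6/5, 1/5, -3/5], [1/5, 1/5, 2/5], [-9/5, 1/5, 7/5]].
M = T⁻¹L = [[6/5, 1/5, -3/5], [1/5, 1/5, 2/5], [-9/5, 1/5, 7/5]] · [[4], [-19], [5]] = [[-2], [-1], [-4]].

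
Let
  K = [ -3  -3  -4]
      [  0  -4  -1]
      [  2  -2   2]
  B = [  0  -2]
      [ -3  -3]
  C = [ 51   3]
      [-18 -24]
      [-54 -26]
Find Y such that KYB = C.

Y = [[-4, 5], [0, -2], [-3, 2]]

Y = K⁻¹CB⁻¹ (apply K⁻¹ on the left and B⁻¹ on the right).
K has determinant 4; K⁻¹ = [[-5/2, 7/2, -13/4], [-1/2, 1/2, -3/4], [2, -3, 3]].
B has determinant -6; B⁻¹ = [[1/2, -1/3], [-1/2, 0]].
K⁻¹C = [[-15, -7], [6, 6], [-6, 0]].
Y = (K⁻¹C)B⁻¹ = [[-4, 5], [0, -2], [-3, 2]].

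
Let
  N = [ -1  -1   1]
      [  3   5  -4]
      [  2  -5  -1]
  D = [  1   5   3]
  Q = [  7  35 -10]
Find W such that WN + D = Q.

WN = Q − D = [[6, 30, -13]].
Since N sits to the right of W, W = (Q − D)N⁻¹.
det N = 5; the adjugate gives N⁻¹ = [[-5, -6/5, -1/5], [-1, -1/5, -1/5], [-5, -7/5, -2/5]].
W = (Q − D)N⁻¹ = [[5, 5, -2]].

W = [[5, 5, -2]]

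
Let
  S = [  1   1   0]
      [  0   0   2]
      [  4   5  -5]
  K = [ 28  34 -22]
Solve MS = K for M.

Right-multiplying both sides by S⁻¹ gives M = KS⁻¹.
det S = -2; the adjugate gives S⁻¹ = [[5, -5/2, -1], [-4, 5/2, 1], [0, 1/2, 0]].
M = KS⁻¹ = [[28, 34, -22]] · [[5, -5/2, -1], [-4, 5/2, 1], [0, 1/2, 0]] = [[4, 4, 6]].

M = [[4, 4, 6]]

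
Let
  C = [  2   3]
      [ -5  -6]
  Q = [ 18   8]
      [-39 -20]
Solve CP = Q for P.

Left-multiplying both sides by C⁻¹ gives P = C⁻¹Q.
det C = 3, so C⁻¹ = [[-2, -1], [5/3, 2/3]].
P = C⁻¹Q = [[-2, -1], [5/3, 2/3]] · [[18, 8], [-39, -20]] = [[3, 4], [4, 0]].

P = [[3, 4], [4, 0]]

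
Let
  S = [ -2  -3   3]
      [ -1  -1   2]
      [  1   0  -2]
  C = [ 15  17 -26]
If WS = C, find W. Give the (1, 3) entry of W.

Right-multiplying both sides by S⁻¹ gives W = CS⁻¹.
det S = -1; the adjugate gives S⁻¹ = [[-2, 6, 3], [0, -1, -1], [-1, 3, 1]].
W = CS⁻¹ = [[15, 17, -26]] · [[-2, 6, 3], [0, -1, -1], [-1, 3, 1]] = [[-4, -5, 2]].

2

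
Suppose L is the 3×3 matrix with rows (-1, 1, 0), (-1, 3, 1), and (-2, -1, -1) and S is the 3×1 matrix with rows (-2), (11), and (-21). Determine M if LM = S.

L is on the left of M, so left-multiply by L⁻¹: M = L⁻¹S.
det L = -1; the adjugate gives L⁻¹ = [[2, -1, -1], [3, -1, -1], [-7, 3, 2]].
M = L⁻¹S = [[2, -1, -1], [3, -1, -1], [-7, 3, 2]] · [[-2], [11], [-21]] = [[6], [4], [5]].

M = [[6], [4], [5]]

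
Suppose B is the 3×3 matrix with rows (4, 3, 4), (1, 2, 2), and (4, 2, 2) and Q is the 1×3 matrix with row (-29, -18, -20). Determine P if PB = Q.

Since B sits to the right of P, P = QB⁻¹.
B has determinant -6; B⁻¹ = [[0, -1/3, 1/3], [-1, 4/3, 2/3], [1, -2/3, -5/6]].
P = QB⁻¹ = [[-29, -18, -20]] · [[0, -1/3, 1/3], [-1, 4/3, 2/3], [1, -2/3, -5/6]] = [[-2, -1, -5]].

P = [[-2, -1, -5]]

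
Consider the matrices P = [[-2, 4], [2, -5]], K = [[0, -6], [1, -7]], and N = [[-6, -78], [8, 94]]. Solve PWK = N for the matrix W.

Left-multiply by P⁻¹ and right-multiply by K⁻¹: W = P⁻¹NK⁻¹.
P has determinant 2; P⁻¹ = [[-5/2, -2], [-1, -1]].
K has determinant 6; K⁻¹ = [[-7/6, 1], [-1/6, 0]].
P⁻¹N = [[-1, 7], [-2, -16]].
W = (P⁻¹N)K⁻¹ = [[0, -1], [5, -2]].

W = [[0, -1], [5, -2]]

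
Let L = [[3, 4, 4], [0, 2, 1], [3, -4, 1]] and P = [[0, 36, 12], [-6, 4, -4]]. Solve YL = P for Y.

Right-multiplying both sides by L⁻¹ gives Y = PL⁻¹.
det L = 6, so L⁻¹ = [[1, -10/3, -2/3], [1/2, -3/2, -1/2], [-1, 4, 1]].
Y = PL⁻¹ = [[0, 36, 12], [-6, 4, -4]] · [[1, -10/3, -2/3], [1/2, -3/2, -1/2], [-1, 4, 1]] = [[6, -6, -6], [0, -2, -2]].

Y = [[6, -6, -6], [0, -2, -2]]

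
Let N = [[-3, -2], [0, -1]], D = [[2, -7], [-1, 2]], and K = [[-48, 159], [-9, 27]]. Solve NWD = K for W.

Left-multiply by N⁻¹ and right-multiply by D⁻¹: W = N⁻¹KD⁻¹.
N has determinant 3; N⁻¹ = [[-1/3, 2/3], [0, -1]].
det D = -3, so D⁻¹ = [[-2/3, -7/3], [-1/3, -2/3]].
N⁻¹K = [[10, -35], [9, -27]].
W = (N⁻¹K)D⁻¹ = [[5, 0], [3, -3]].

W = [[5, 0], [3, -3]]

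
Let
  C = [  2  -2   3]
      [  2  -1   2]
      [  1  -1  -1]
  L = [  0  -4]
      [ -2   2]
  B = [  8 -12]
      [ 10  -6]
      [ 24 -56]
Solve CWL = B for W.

W = [[0, -5], [-5, 3], [-3, 4]]

W = C⁻¹BL⁻¹ (apply C⁻¹ on the left and L⁻¹ on the right).
det C = -5; the adjugate gives C⁻¹ = [[-3/5, 1, 1/5], [-4/5, 1, -2/5], [1/5, 0, -2/5]].
det L = -8, so L⁻¹ = [[-1/4, -1/2], [-1/4, 0]].
C⁻¹B = [[10, -10], [-6, 26], [-8, 20]].
W = (C⁻¹B)L⁻¹ = [[0, -5], [-5, 3], [-3, 4]].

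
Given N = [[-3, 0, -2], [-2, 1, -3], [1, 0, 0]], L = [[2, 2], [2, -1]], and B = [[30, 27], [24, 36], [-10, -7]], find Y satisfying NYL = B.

Y = [[-4, -1], [5, -3], [-1, 1]]

Left-multiply by N⁻¹ and right-multiply by L⁻¹: Y = N⁻¹BL⁻¹.
det N = 2; the adjugate gives N⁻¹ = [[0, 0, 1], [-3/2, 1, -5/2], [-1/2, 0, -3/2]].
det L = -6, so L⁻¹ = [[1/6, 1/3], [1/3, -1/3]].
N⁻¹B = [[-10, -7], [4, 13], [0, -3]].
Y = (N⁻¹B)L⁻¹ = [[-4, -1], [5, -3], [-1, 1]].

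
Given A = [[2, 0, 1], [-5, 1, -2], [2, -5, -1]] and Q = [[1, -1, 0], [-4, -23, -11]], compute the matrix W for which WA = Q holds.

A is on the right of W, so right-multiply by A⁻¹: W = QA⁻¹.
det A = 1; the adjugate gives A⁻¹ = [[-11, -5, -1], [-9, -4, -1], [23, 10, 2]].
W = QA⁻¹ = [[1, -1, 0], [-4, -23, -11]] · [[-11, -5, -1], [-9, -4, -1], [23, 10, 2]] = [[-2, -1, 0], [-2, 2, 5]].

W = [[-2, -1, 0], [-2, 2, 5]]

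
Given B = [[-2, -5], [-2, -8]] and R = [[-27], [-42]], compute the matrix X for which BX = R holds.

Since B multiplies X on the left, X = B⁻¹R.
det B = 6; the adjugate gives B⁻¹ = [[-4/3, 5/6], [1/3, -1/3]].
X = B⁻¹R = [[-4/3, 5/6], [1/3, -1/3]] · [[-27], [-42]] = [[1], [5]].

X = [[1], [5]]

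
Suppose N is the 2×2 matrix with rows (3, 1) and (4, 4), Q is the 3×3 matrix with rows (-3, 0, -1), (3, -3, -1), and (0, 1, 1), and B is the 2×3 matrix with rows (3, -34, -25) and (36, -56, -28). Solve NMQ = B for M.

M = N⁻¹BQ⁻¹ (apply N⁻¹ on the left and Q⁻¹ on the right).
det N = 8, so N⁻¹ = [[1/2, -1/8], [-1/2, 3/8]].
Q has determinant 3; Q⁻¹ = [[-2/3, -1/3, -1], [-1, -1, -2], [1, 1, 3]].
N⁻¹B = [[-3, -10, -9], [12, -4, 2]].
M = (N⁻¹B)Q⁻¹ = [[3, 2, -4], [-2, 2, 2]].

M = [[3, 2, -4], [-2, 2, 2]]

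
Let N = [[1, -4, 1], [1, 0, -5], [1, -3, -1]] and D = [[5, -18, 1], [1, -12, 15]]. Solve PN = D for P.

P = [[3, 0, 2], [6, -1, -4]]

N is on the right of P, so right-multiply by N⁻¹: P = DN⁻¹.
det N = -2, so N⁻¹ = [[15/2, 7/2, -10], [2, 1, -3], [3/2, 1/2, -2]].
P = DN⁻¹ = [[5, -18, 1], [1, -12, 15]] · [[15/2, 7/2, -10], [2, 1, -3], [3/2, 1/2, -2]] = [[3, 0, 2], [6, -1, -4]].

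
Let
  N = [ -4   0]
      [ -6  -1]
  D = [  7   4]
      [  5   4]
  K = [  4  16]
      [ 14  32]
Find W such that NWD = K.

W = N⁻¹KD⁻¹ (apply N⁻¹ on the left and D⁻¹ on the right).
N has determinant 4; N⁻¹ = [[-1/4, 0], [3/2, -1]].
D has determinant 8; D⁻¹ = [[1/2, -1/2], [-5/8, 7/8]].
N⁻¹K = [[-1, -4], [-8, -8]].
W = (N⁻¹K)D⁻¹ = [[2, -3], [1, -3]].

W = [[2, -3], [1, -3]]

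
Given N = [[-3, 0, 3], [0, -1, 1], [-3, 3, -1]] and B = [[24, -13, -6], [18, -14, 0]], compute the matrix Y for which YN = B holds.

Y = [[-3, -2, -5], [-2, 2, -4]]

N is on the right of Y, so right-multiply by N⁻¹: Y = BN⁻¹.
det N = -3; the adjugate gives N⁻¹ = [[2/3, -3, -1], [1, -4, -1], [1, -3, -1]].
Y = BN⁻¹ = [[24, -13, -6], [18, -14, 0]] · [[2/3, -3, -1], [1, -4, -1], [1, -3, -1]] = [[-3, -2, -5], [-2, 2, -4]].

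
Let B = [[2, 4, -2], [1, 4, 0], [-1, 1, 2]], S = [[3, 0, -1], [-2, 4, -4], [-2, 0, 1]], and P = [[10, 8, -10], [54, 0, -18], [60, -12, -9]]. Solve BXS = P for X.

Left-multiply by B⁻¹ and right-multiply by S⁻¹: X = B⁻¹PS⁻¹.
det B = -2, so B⁻¹ = [[-4, 5, -4], [1, -1, 1], [-5/2, 3, -2]].
det S = 4; the adjugate gives S⁻¹ = [[1, 0, 1], [5/2, 1/4, 7/2], [2, 0, 3]].
B⁻¹P = [[-10, 16, -14], [16, -4, -1], [17, 4, -11]].
X = (B⁻¹P)S⁻¹ = [[2, 4, 4], [4, -1, -1], [5, 1, -2]].

X = [[2, 4, 4], [4, -1, -1], [5, 1, -2]]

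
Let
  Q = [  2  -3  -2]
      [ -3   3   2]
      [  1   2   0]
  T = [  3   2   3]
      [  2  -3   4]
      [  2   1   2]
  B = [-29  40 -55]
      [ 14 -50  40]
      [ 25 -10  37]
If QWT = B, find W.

Left-multiply by Q⁻¹ and right-multiply by T⁻¹: W = Q⁻¹BT⁻¹.
det Q = 4, so Q⁻¹ = [[-1, -1, 0], [1/2, 1/2, 1/2], [-9/4, -7/4, -3/4]].
T has determinant 2; T⁻¹ = [[-5, -1/2, 17/2], [2, 0, -3], [4, 1/2, -13/2]].
Q⁻¹B = [[15, 10, 15], [5, -10, 11], [22, 5, 26]].
W = (Q⁻¹B)T⁻¹ = [[5, 0, 0], [-1, 3, 1], [4, 2, 3]].

W = [[5, 0, 0], [-1, 3, 1], [4, 2, 3]]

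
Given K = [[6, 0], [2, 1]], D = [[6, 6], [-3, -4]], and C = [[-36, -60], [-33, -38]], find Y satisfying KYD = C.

Y = K⁻¹CD⁻¹ (apply K⁻¹ on the left and D⁻¹ on the right).
K has determinant 6; K⁻¹ = [[1/6, 0], [-1/3, 1]].
D has determinant -6; D⁻¹ = [[2/3, 1], [-1/2, -1]].
K⁻¹C = [[-6, -10], [-21, -18]].
Y = (K⁻¹C)D⁻¹ = [[1, 4], [-5, -3]].

Y = [[1, 4], [-5, -3]]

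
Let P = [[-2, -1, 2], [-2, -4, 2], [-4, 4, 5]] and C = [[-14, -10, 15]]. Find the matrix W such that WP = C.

W = [[2, 3, 1]]

P is on the right of W, so right-multiply by P⁻¹: W = CP⁻¹.
det P = 6; the adjugate gives P⁻¹ = [[-14/3, 13/6, 1], [1/3, -1/3, 0], [-4, 2, 1]].
W = CP⁻¹ = [[-14, -10, 15]] · [[-14/3, 13/6, 1], [1/3, -1/3, 0], [-4, 2, 1]] = [[2, 3, 1]].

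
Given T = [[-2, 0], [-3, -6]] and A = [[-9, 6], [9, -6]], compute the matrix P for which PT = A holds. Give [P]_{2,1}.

Since T sits to the right of P, P = AT⁻¹.
T has determinant 12; T⁻¹ = [[-1/2, 0], [1/4, -1/6]].
P = AT⁻¹ = [[-9, 6], [9, -6]] · [[-1/2, 0], [1/4, -1/6]] = [[6, -1], [-6, 1]].

-6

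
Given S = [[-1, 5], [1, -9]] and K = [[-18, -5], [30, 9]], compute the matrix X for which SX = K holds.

X = [[3, 0], [-3, -1]]

Left-multiplying both sides by S⁻¹ gives X = S⁻¹K.
det S = 4, so S⁻¹ = [[-9/4, -5/4], [-1/4, -1/4]].
X = S⁻¹K = [[-9/4, -5/4], [-1/4, -1/4]] · [[-18, -5], [30, 9]] = [[3, 0], [-3, -1]].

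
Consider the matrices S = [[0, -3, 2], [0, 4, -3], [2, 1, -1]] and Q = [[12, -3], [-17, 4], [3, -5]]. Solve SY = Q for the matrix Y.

Y = [[4, -3], [-2, 1], [3, 0]]

S is on the left of Y, so left-multiply by S⁻¹: Y = S⁻¹Q.
det S = 2, so S⁻¹ = [[-1/2, -1/2, 1/2], [-3, -2, 0], [-4, -3, 0]].
Y = S⁻¹Q = [[-1/2, -1/2, 1/2], [-3, -2, 0], [-4, -3, 0]] · [[12, -3], [-17, 4], [3, -5]] = [[4, -3], [-2, 1], [3, 0]].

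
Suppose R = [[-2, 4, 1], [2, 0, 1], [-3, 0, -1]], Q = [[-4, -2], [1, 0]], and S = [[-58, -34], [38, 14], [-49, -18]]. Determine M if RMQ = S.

Left-multiply by R⁻¹ and right-multiply by Q⁻¹: M = R⁻¹SQ⁻¹.
R has determinant -4; R⁻¹ = [[0, -1, -1], [1/4, -5/4, -1], [0, 3, 2]].
det Q = 2; the adjugate gives Q⁻¹ = [[0, 1], [-1/2, -2]].
R⁻¹S = [[11, 4], [-13, -8], [16, 6]].
M = (R⁻¹S)Q⁻¹ = [[-2, 3], [4, 3], [-3, 4]].

M = [[-2, 3], [4, 3], [-3, 4]]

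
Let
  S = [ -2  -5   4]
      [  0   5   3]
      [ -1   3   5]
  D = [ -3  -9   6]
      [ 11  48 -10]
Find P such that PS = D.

P = [[3, 3, -3], [-6, 3, 1]]

Right-multiplying both sides by S⁻¹ gives P = DS⁻¹.
S has determinant 3; S⁻¹ = [[16/3, 37/3, -35/3], [-1, -2, 2], [5/3, 11/3, -10/3]].
P = DS⁻¹ = [[-3, -9, 6], [11, 48, -10]] · [[16/3, 37/3, -35/3], [-1, -2, 2], [5/3, 11/3, -10/3]] = [[3, 3, -3], [-6, 3, 1]].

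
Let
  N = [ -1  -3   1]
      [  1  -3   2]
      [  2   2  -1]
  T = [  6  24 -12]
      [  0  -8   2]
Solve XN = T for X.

Since N sits to the right of X, X = TN⁻¹.
det N = -6; the adjugate gives N⁻¹ = [[1/6, 1/6, 1/2], [-5/6, 1/6, -1/2], [-4/3, 2/3, -1]].
X = TN⁻¹ = [[6, 24, -12], [0, -8, 2]] · [[1/6, 1/6, 1/2], [-5/6, 1/6, -1/2], [-4/3, 2/3, -1]] = [[-3, -3, 3], [4, 0, 2]].

X = [[-3, -3, 3], [4, 0, 2]]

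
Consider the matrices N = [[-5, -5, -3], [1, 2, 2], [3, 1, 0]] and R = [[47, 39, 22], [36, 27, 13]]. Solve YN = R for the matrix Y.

Right-multiplying both sides by N⁻¹ gives Y = RN⁻¹.
det N = -5; the adjugate gives N⁻¹ = [[2/5, 3/5, 4/5], [-6/5, -9/5, -7/5], [1, 2, 1]].
Y = RN⁻¹ = [[47, 39, 22], [36, 27, 13]] · [[2/5, 3/5, 4/5], [-6/5, -9/5, -7/5], [1, 2, 1]] = [[-6, 2, 5], [-5, -1, 4]].

Y = [[-6, 2, 5], [-5, -1, 4]]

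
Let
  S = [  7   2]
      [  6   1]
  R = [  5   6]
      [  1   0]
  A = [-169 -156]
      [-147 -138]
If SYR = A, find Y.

Y = [[-4, -5], [1, -2]]

Isolating Y: multiply by S⁻¹ from the left and R⁻¹ from the right, so Y = S⁻¹AR⁻¹.
det S = -5, so S⁻¹ = [[-1/5, 2/5], [6/5, -7/5]].
det R = -6, so R⁻¹ = [[0, 1], [1/6, -5/6]].
S⁻¹A = [[-25, -24], [3, 6]].
Y = (S⁻¹A)R⁻¹ = [[-4, -5], [1, -2]].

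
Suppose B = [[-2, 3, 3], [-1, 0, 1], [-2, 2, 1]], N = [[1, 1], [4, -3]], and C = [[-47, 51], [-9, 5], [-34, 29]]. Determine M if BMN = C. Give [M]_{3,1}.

Left-multiply by B⁻¹ and right-multiply by N⁻¹: M = B⁻¹CN⁻¹.
det B = -5; the adjugate gives B⁻¹ = [[2/5, -3/5, -3/5], [1/5, -4/5, 1/5], [2/5, 2/5, -3/5]].
det N = -7; the adjugate gives N⁻¹ = [[3/7, 1/7], [4/7, -1/7]].
B⁻¹C = [[7, 0], [-9, 12], [-2, 5]].
M = (B⁻¹C)N⁻¹ = [[3, 1], [3, -3], [2, -1]].

2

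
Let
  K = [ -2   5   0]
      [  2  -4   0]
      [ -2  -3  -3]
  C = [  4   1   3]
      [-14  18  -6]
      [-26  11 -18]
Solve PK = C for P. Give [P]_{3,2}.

Since K sits to the right of P, P = CK⁻¹.
det K = 6; the adjugate gives K⁻¹ = [[2, 5/2, 0], [1, 1, 0], [-7/3, -8/3, -1/3]].
P = CK⁻¹ = [[4, 1, 3], [-14, 18, -6], [-26, 11, -18]] · [[2, 5/2, 0], [1, 1, 0], [-7/3, -8/3, -1/3]] = [[2, 3, -1], [4, -1, 2], [1, -6, 6]].

-6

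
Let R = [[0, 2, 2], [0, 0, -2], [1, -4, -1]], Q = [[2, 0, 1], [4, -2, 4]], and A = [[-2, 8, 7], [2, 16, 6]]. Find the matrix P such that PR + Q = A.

P = [[-4, -5, -4], [5, 5, -2]]

PR = A − Q = [[-4, 8, 6], [-2, 18, 2]].
R is on the right of P, so right-multiply by R⁻¹: P = (A − Q)R⁻¹.
det R = -4, so R⁻¹ = [[2, 3/2, 1], [1/2, 1/2, 0], [0, -1/2, 0]].
P = (A − Q)R⁻¹ = [[-4, -5, -4], [5, 5, -2]].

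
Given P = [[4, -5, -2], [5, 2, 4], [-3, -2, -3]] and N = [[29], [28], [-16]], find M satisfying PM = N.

M = [[6], [-1], [0]]

P is on the left of M, so left-multiply by P⁻¹: M = P⁻¹N.
det P = 1, so P⁻¹ = [[2, -11, -16], [3, -18, -26], [-4, 23, 33]].
M = P⁻¹N = [[2, -11, -16], [3, -18, -26], [-4, 23, 33]] · [[29], [28], [-16]] = [[6], [-1], [0]].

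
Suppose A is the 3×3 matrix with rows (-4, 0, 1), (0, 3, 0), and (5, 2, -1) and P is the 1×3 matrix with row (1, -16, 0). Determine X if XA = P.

X = [[1, -6, 1]]

Right-multiplying both sides by A⁻¹ gives X = PA⁻¹.
det A = -3, so A⁻¹ = [[1, -2/3, 1], [0, 1/3, 0], [5, -8/3, 4]].
X = PA⁻¹ = [[1, -16, 0]] · [[1, -2/3, 1], [0, 1/3, 0], [5, -8/3, 4]] = [[1, -6, 1]].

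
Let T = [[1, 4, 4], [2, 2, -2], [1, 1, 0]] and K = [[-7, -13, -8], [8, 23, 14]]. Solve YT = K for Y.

T is on the right of Y, so right-multiply by T⁻¹: Y = KT⁻¹.
T has determinant -6; T⁻¹ = [[-1/3, -2/3, 8/3], [1/3, 2/3, -5/3], [0, -1/2, 1]].
Y = KT⁻¹ = [[-7, -13, -8], [8, 23, 14]] · [[-1/3, -2/3, 8/3], [1/3, 2/3, -5/3], [0, -1/2, 1]] = [[-2, 0, -5], [5, 3, -3]].

Y = [[-2, 0, -5], [5, 3, -3]]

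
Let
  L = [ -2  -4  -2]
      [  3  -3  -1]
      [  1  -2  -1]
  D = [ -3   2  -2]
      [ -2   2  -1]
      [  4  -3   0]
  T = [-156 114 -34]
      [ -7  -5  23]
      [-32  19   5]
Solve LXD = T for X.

X = [[-3, -5, 1], [-3, 2, 4], [1, 0, 4]]

Left-multiply by L⁻¹ and right-multiply by D⁻¹: X = L⁻¹TD⁻¹.
det L = -4, so L⁻¹ = [[-1/4, 0, 1/2], [-1/2, -1, 2], [3/4, 2, -9/2]].
D has determinant 5; D⁻¹ = [[-3/5, 6/5, 2/5], [-4/5, 8/5, 1/5], [-2/5, -1/5, -2/5]].
L⁻¹T = [[23, -19, 11], [21, -14, 4], [13, -10, -2]].
X = (L⁻¹T)D⁻¹ = [[-3, -5, 1], [-3, 2, 4], [1, 0, 4]].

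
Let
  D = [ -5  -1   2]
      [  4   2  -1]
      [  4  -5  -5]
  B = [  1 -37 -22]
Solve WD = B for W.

Since D sits to the right of W, W = BD⁻¹.
det D = 3, so D⁻¹ = [[-5, -5, -1], [16/3, 17/3, 1], [-28/3, -29/3, -2]].
W = BD⁻¹ = [[1, -37, -22]] · [[-5, -5, -1], [16/3, 17/3, 1], [-28/3, -29/3, -2]] = [[3, -2, 6]].

W = [[3, -2, 6]]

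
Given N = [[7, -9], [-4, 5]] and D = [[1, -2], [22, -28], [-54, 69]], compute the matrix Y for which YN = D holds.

Y = [[3, 5], [2, -2], [-6, 3]]

Right-multiplying both sides by N⁻¹ gives Y = DN⁻¹.
det N = -1; the adjugate gives N⁻¹ = [[-5, -9], [-4, -7]].
Y = DN⁻¹ = [[1, -2], [22, -28], [-54, 69]] · [[-5, -9], [-4, -7]] = [[3, 5], [2, -2], [-6, 3]].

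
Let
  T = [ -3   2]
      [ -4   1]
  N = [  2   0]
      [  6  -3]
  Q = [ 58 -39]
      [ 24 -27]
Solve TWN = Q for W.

Isolating W: multiply by T⁻¹ from the left and N⁻¹ from the right, so W = T⁻¹QN⁻¹.
det T = 5; the adjugate gives T⁻¹ = [[1/5, -2/5], [4/5, -3/5]].
det N = -6, so N⁻¹ = [[1/2, 0], [1, -1/3]].
T⁻¹Q = [[2, 3], [32, -15]].
W = (T⁻¹Q)N⁻¹ = [[4, -1], [1, 5]].

W = [[4, -1], [1, 5]]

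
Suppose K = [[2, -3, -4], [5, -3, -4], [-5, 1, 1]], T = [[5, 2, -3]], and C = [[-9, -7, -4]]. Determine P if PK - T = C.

P = [[3, -1, 1]]

PK = C + T = [[-4, -5, -7]].
K is on the right of P, so right-multiply by K⁻¹: P = (C + T)K⁻¹.
det K = -3; the adjugate gives K⁻¹ = [[-1/3, 1/3, 0], [-5, 6, 4], [10/3, -13/3, -3]].
P = (C + T)K⁻¹ = [[3, -1, 1]].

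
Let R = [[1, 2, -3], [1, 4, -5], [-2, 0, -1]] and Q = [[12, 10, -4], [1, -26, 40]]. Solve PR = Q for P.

P = [[-5, 5, -6], [-5, -4, -5]]

Since R sits to the right of P, P = QR⁻¹.
det R = -6; the adjugate gives R⁻¹ = [[2/3, -1/3, -1/3], [-11/6, 7/6, -1/3], [-4/3, 2/3, -1/3]].
P = QR⁻¹ = [[12, 10, -4], [1, -26, 40]] · [[2/3, -1/3, -1/3], [-11/6, 7/6, -1/3], [-4/3, 2/3, -1/3]] = [[-5, 5, -6], [-5, -4, -5]].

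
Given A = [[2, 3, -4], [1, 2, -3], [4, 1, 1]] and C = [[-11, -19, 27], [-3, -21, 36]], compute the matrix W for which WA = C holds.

A is on the right of W, so right-multiply by A⁻¹: W = CA⁻¹.
det A = -1; the adjugate gives A⁻¹ = [[-5, 7, 1], [13, -18, -2], [7, -10, -1]].
W = CA⁻¹ = [[-11, -19, 27], [-3, -21, 36]] · [[-5, 7, 1], [13, -18, -2], [7, -10, -1]] = [[-3, -5, 0], [-6, -3, 3]].

W = [[-3, -5, 0], [-6, -3, 3]]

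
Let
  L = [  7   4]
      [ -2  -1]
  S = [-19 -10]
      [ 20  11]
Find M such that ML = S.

M = [[-1, 6], [2, -3]]

Right-multiplying both sides by L⁻¹ gives M = SL⁻¹.
L has determinant 1; L⁻¹ = [[-1, -4], [2, 7]].
M = SL⁻¹ = [[-19, -10], [20, 11]] · [[-1, -4], [2, 7]] = [[-1, 6], [2, -3]].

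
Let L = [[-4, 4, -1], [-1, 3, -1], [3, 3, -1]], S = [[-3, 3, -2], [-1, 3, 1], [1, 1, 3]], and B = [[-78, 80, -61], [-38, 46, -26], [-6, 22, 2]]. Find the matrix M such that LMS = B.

M = [[-3, 1, 0], [2, 5, -5], [5, -1, -4]]

Left-multiply by L⁻¹ and right-multiply by S⁻¹: M = L⁻¹BS⁻¹.
det L = -4; the adjugate gives L⁻¹ = [[0, -1/4, 1/4], [1, -7/4, 3/4], [3, -6, 2]].
det S = -4; the adjugate gives S⁻¹ = [[-2, 11/4, -9/4], [-1, 7/4, -5/4], [1, -3/2, 3/2]].
L⁻¹B = [[8, -6, 7], [-16, 16, -14], [-18, 8, -23]].
M = (L⁻¹B)S⁻¹ = [[-3, 1, 0], [2, 5, -5], [5, -1, -4]].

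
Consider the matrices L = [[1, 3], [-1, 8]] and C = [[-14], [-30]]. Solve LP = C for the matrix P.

L is on the left of P, so left-multiply by L⁻¹: P = L⁻¹C.
L has determinant 11; L⁻¹ = [[8/11, -3/11], [1/11, 1/11]].
P = L⁻¹C = [[8/11, -3/11], [1/11, 1/11]] · [[-14], [-30]] = [[-2], [-4]].

P = [[-2], [-4]]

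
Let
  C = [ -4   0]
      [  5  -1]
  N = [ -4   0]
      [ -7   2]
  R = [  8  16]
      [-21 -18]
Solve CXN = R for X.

X = [[4, -2], [-1, -1]]

X = C⁻¹RN⁻¹ (apply C⁻¹ on the left and N⁻¹ on the right).
C has determinant 4; C⁻¹ = [[-1/4, 0], [-5/4, -1]].
det N = -8; the adjugate gives N⁻¹ = [[-1/4, 0], [-7/8, 1/2]].
C⁻¹R = [[-2, -4], [11, -2]].
X = (C⁻¹R)N⁻¹ = [[4, -2], [-1, -1]].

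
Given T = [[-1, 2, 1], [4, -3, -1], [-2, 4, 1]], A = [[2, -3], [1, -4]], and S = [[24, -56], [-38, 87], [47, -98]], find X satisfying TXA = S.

X = [[0, -1], [5, 1], [-2, 5]]

Left-multiply by T⁻¹ and right-multiply by A⁻¹: X = T⁻¹SA⁻¹.
det T = 5, so T⁻¹ = [[1/5, 2/5, 1/5], [-2/5, 1/5, 3/5], [2, 0, -1]].
A has determinant -5; A⁻¹ = [[4/5, -3/5], [1/5, -2/5]].
T⁻¹S = [[-1, 4], [11, -19], [1, -14]].
X = (T⁻¹S)A⁻¹ = [[0, -1], [5, 1], [-2, 5]].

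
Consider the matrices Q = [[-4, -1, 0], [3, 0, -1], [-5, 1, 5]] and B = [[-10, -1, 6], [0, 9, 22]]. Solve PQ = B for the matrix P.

Right-multiplying both sides by Q⁻¹ gives P = BQ⁻¹.
det Q = 6; the adjugate gives Q⁻¹ = [[1/6, 5/6, 1/6], [-5/3, -10/3, -2/3], [1/2, 3/2, 1/2]].
P = BQ⁻¹ = [[-10, -1, 6], [0, 9, 22]] · [[1/6, 5/6, 1/6], [-5/3, -10/3, -2/3], [1/2, 3/2, 1/2]] = [[3, 4, 2], [-4, 3, 5]].

P = [[3, 4, 2], [-4, 3, 5]]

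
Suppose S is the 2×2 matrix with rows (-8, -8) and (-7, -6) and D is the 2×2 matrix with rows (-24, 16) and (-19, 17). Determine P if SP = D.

Since S multiplies P on the left, P = S⁻¹D.
det S = -8, so S⁻¹ = [[3/4, -1], [-7/8, 1]].
P = S⁻¹D = [[3/4, -1], [-7/8, 1]] · [[-24, 16], [-19, 17]] = [[1, -5], [2, 3]].

P = [[1, -5], [2, 3]]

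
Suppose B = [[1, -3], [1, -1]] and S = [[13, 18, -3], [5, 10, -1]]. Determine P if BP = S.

Since B multiplies P on the left, P = B⁻¹S.
det B = 2, so B⁻¹ = [[-1/2, 3/2], [-1/2, 1/2]].
P = B⁻¹S = [[-1/2, 3/2], [-1/2, 1/2]] · [[13, 18, -3], [5, 10, -1]] = [[1, 6, 0], [-4, -4, 1]].

P = [[1, 6, 0], [-4, -4, 1]]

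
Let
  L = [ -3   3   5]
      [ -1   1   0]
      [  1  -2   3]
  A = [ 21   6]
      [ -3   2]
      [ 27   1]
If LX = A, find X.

X = [[-3, -5], [-6, -3], [6, 0]]

L is on the left of X, so left-multiply by L⁻¹: X = L⁻¹A.
det L = 5, so L⁻¹ = [[3/5, -19/5, -1], [3/5, -14/5, -1], [1/5, -3/5, 0]].
X = L⁻¹A = [[3/5, -19/5, -1], [3/5, -14/5, -1], [1/5, -3/5, 0]] · [[21, 6], [-3, 2], [27, 1]] = [[-3, -5], [-6, -3], [6, 0]].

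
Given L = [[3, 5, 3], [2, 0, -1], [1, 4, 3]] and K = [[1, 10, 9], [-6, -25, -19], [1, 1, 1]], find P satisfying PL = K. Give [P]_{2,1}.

L is on the right of P, so right-multiply by L⁻¹: P = KL⁻¹.
det L = 1, so L⁻¹ = [[4, -3, -5], [-7, 6, 9], [8, -7, -10]].
P = KL⁻¹ = [[1, 10, 9], [-6, -25, -19], [1, 1, 1]] · [[4, -3, -5], [-7, 6, 9], [8, -7, -10]] = [[6, -6, -5], [-1, 1, -5], [5, -4, -6]].

-1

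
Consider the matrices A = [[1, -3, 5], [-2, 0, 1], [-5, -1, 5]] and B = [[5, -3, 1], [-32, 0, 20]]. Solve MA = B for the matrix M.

M = [[2, 6, -3], [-2, 0, 6]]

A is on the right of M, so right-multiply by A⁻¹: M = BA⁻¹.
A has determinant -4; A⁻¹ = [[-1/4, -5/2, 3/4], [-5/4, -15/2, 11/4], [-1/2, -4, 3/2]].
M = BA⁻¹ = [[5, -3, 1], [-32, 0, 20]] · [[-1/4, -5/2, 3/4], [-5/4, -15/2, 11/4], [-1/2, -4, 3/2]] = [[2, 6, -3], [-2, 0, 6]].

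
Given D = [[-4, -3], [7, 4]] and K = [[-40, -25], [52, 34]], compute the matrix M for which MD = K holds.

Since D sits to the right of M, M = KD⁻¹.
det D = 5, so D⁻¹ = [[4/5, 3/5], [-7/5, -4/5]].
M = KD⁻¹ = [[-40, -25], [52, 34]] · [[4/5, 3/5], [-7/5, -4/5]] = [[3, -4], [-6, 4]].

M = [[3, -4], [-6, 4]]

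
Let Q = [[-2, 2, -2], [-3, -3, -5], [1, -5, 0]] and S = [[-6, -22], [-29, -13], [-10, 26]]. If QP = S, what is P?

P = [[5, 1], [3, -5], [1, 5]]

Left-multiplying both sides by Q⁻¹ gives P = Q⁻¹S.
det Q = 4; the adjugate gives Q⁻¹ = [[-25/4, 5/2, -4], [-5/4, 1/2, -1], [9/2, -2, 3]].
P = Q⁻¹S = [[-25/4, 5/2, -4], [-5/4, 1/2, -1], [9/2, -2, 3]] · [[-6, -22], [-29, -13], [-10, 26]] = [[5, 1], [3, -5], [1, 5]].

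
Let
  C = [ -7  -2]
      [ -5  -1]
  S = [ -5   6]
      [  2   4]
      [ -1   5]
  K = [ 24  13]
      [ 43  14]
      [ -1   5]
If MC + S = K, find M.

MC = K − S = [[29, 7], [41, 10], [0, 0]].
Right-multiplying both sides by C⁻¹ gives M = (K − S)C⁻¹.
det C = -3; the adjugate gives C⁻¹ = [[1/3, -2/3], [-5/3, 7/3]].
M = (K − S)C⁻¹ = [[-2, -3], [-3, -4], [0, 0]].

M = [[-2, -3], [-3, -4], [0, 0]]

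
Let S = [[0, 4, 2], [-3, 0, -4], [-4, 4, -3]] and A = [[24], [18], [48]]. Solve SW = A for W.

W = [[-6], [6], [0]]

S is on the left of W, so left-multiply by S⁻¹: W = S⁻¹A.
S has determinant 4; S⁻¹ = [[4, 5, -4], [7/4, 2, -3/2], [-3, -4, 3]].
W = S⁻¹A = [[4, 5, -4], [7/4, 2, -3/2], [-3, -4, 3]] · [[24], [18], [48]] = [[-6], [6], [0]].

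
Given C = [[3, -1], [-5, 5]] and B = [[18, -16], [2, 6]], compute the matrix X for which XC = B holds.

X = [[1, -3], [4, 2]]

Right-multiplying both sides by C⁻¹ gives X = BC⁻¹.
C has determinant 10; C⁻¹ = [[1/2, 1/10], [1/2, 3/10]].
X = BC⁻¹ = [[18, -16], [2, 6]] · [[1/2, 1/10], [1/2, 3/10]] = [[1, -3], [4, 2]].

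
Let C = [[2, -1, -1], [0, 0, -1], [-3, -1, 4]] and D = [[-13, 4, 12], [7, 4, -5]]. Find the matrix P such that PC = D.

P = [[-5, -3, 1], [-1, -6, -3]]

Since C sits to the right of P, P = DC⁻¹.
det C = -5; the adjugate gives C⁻¹ = [[1/5, -1, -1/5], [-3/5, -1, -2/5], [0, -1, 0]].
P = DC⁻¹ = [[-13, 4, 12], [7, 4, -5]] · [[1/5, -1, -1/5], [-3/5, -1, -2/5], [0, -1, 0]] = [[-5, -3, 1], [-1, -6, -3]].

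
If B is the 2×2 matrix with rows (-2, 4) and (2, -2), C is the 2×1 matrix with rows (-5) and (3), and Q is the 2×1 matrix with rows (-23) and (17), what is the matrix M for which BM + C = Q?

M = [[5], [-2]]

BM = Q − C = [[-18], [14]].
Left-multiplying both sides by B⁻¹ gives M = B⁻¹(Q − C).
B has determinant -4; B⁻¹ = [[1/2, 1], [1/2, 1/2]].
M = B⁻¹(Q − C) = [[5], [-2]].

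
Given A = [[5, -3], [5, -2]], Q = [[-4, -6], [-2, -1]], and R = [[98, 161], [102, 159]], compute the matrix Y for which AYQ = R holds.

Left-multiply by A⁻¹ and right-multiply by Q⁻¹: Y = A⁻¹RQ⁻¹.
det A = 5, so A⁻¹ = [[-2/5, 3/5], [-1, 1]].
det Q = -8; the adjugate gives Q⁻¹ = [[1/8, -3/4], [-1/4, 1/2]].
A⁻¹R = [[22, 31], [4, -2]].
Y = (A⁻¹R)Q⁻¹ = [[-5, -1], [1, -4]].

Y = [[-5, -1], [1, -4]]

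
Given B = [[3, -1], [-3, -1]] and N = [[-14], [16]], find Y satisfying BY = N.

Since B multiplies Y on the left, Y = B⁻¹N.
det B = -6, so B⁻¹ = [[1/6, -1/6], [-1/2, -1/2]].
Y = B⁻¹N = [[1/6, -1/6], [-1/2, -1/2]] · [[-14], [16]] = [[-5], [-1]].

Y = [[-5], [-1]]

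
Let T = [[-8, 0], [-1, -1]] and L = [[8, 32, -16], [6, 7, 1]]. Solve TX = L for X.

Left-multiplying both sides by T⁻¹ gives X = T⁻¹L.
T has determinant 8; T⁻¹ = [[-1/8, 0], [1/8, -1]].
X = T⁻¹L = [[-1/8, 0], [1/8, -1]] · [[8, 32, -16], [6, 7, 1]] = [[-1, -4, 2], [-5, -3, -3]].

X = [[-1, -4, 2], [-5, -3, -3]]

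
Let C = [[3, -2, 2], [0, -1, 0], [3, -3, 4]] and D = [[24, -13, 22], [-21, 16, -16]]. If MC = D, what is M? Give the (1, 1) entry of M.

5

Since C sits to the right of M, M = DC⁻¹.
det C = -6, so C⁻¹ = [[2/3, -1/3, -1/3], [0, -1, 0], [-1/2, -1/2, 1/2]].
M = DC⁻¹ = [[24, -13, 22], [-21, 16, -16]] · [[2/3, -1/3, -1/3], [0, -1, 0], [-1/2, -1/2, 1/2]] = [[5, -6, 3], [-6, -1, -1]].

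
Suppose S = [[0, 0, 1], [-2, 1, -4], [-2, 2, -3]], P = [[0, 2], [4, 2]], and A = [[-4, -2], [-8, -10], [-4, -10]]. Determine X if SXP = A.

Isolating X: multiply by S⁻¹ from the left and P⁻¹ from the right, so X = S⁻¹AP⁻¹.
det S = -2, so S⁻¹ = [[-5/2, -1, 1/2], [-1, -1, 1], [1, 0, 0]].
det P = -8; the adjugate gives P⁻¹ = [[-1/4, 1/4], [1/2, 0]].
S⁻¹A = [[16, 10], [8, 2], [-4, -2]].
X = (S⁻¹A)P⁻¹ = [[1, 4], [-1, 2], [0, -1]].

X = [[1, 4], [-1, 2], [0, -1]]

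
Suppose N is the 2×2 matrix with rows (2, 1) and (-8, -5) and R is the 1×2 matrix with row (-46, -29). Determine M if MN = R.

M = [[1, 6]]

Since N sits to the right of M, M = RN⁻¹.
N has determinant -2; N⁻¹ = [[5/2, 1/2], [-4, -1]].
M = RN⁻¹ = [[-46, -29]] · [[5/2, 1/2], [-4, -1]] = [[1, 6]].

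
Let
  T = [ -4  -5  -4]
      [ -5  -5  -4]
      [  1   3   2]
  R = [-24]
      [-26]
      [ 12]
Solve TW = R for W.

W = [[2], [4], [-1]]

Left-multiplying both sides by T⁻¹ gives W = T⁻¹R.
det T = 2, so T⁻¹ = [[1, -1, 0], [3, -2, 2], [-5, 7/2, -5/2]].
W = T⁻¹R = [[1, -1, 0], [3, -2, 2], [-5, 7/2, -5/2]] · [[-24], [-26], [12]] = [[2], [4], [-1]].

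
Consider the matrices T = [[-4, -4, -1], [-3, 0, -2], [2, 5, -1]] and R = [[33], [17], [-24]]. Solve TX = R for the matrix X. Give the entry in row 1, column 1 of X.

-5

Since T multiplies X on the left, X = T⁻¹R.
T has determinant 3; T⁻¹ = [[10/3, -3, 8/3], [-7/3, 2, -5/3], [-5, 4, -4]].
X = T⁻¹R = [[10/3, -3, 8/3], [-7/3, 2, -5/3], [-5, 4, -4]] · [[33], [17], [-24]] = [[-5], [-3], [-1]].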